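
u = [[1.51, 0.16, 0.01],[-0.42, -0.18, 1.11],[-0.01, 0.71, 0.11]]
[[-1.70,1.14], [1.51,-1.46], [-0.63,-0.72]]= u @ [[-1.02, 0.85],[-1.03, -0.83],[0.81, -1.13]]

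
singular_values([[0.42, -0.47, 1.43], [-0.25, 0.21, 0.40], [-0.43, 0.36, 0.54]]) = [1.62, 0.83, 0.0]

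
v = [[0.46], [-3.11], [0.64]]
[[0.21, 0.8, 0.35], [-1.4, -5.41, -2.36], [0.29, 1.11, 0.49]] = v @ [[0.45, 1.74, 0.76]]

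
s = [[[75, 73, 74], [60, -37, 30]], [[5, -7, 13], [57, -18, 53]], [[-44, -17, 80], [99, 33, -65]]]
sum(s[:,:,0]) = 252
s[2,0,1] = -17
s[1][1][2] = 53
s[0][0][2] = 74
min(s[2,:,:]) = -65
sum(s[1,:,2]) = 66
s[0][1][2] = 30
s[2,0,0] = -44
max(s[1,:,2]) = 53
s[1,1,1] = -18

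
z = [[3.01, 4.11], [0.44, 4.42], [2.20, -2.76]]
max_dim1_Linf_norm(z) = 4.42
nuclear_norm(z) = 10.25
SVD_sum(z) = [[1.18, 4.58], [1.09, 4.25], [-0.53, -2.06]] + [[1.83,-0.47], [-0.65,0.17], [2.73,-0.7]]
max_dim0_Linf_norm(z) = 4.42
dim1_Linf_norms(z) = [4.11, 4.42, 2.76]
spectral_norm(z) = 6.79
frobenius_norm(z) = 7.62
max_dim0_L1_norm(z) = 11.29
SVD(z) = [[-0.70,  0.55], [-0.65,  -0.19], [0.31,  0.81]] @ diag([6.794495990868733, 3.4604369998699167]) @ [[-0.25, -0.97], [0.97, -0.25]]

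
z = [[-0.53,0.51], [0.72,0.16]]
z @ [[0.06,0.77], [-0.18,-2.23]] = [[-0.12, -1.55], [0.01, 0.20]]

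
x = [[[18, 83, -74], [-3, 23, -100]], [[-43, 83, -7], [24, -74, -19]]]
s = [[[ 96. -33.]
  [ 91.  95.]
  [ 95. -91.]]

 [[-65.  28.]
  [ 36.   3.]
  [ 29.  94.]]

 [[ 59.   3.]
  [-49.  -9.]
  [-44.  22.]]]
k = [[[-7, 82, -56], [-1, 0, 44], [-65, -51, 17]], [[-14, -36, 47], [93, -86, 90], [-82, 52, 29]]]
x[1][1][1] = -74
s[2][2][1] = 22.0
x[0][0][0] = 18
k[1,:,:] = [[-14, -36, 47], [93, -86, 90], [-82, 52, 29]]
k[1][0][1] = -36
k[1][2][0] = -82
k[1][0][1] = -36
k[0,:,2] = [-56, 44, 17]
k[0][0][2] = -56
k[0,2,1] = -51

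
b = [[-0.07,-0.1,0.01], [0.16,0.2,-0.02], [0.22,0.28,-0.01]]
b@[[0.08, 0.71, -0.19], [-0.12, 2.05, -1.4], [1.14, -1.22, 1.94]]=[[0.02,  -0.27,  0.17], [-0.03,  0.55,  -0.35], [-0.03,  0.74,  -0.45]]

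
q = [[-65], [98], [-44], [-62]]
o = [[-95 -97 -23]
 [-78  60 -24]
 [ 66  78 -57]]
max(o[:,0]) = 66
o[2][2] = -57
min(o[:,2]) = -57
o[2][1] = 78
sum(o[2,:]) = 87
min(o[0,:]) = -97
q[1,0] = 98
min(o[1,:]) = -78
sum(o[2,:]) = 87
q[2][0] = -44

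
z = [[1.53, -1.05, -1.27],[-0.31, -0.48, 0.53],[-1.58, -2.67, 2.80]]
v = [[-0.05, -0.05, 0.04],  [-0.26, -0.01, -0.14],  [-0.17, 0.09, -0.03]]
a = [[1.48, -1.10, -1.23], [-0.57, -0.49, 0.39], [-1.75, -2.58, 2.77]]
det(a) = -2.26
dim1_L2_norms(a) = [2.22, 0.85, 4.17]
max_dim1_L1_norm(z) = 7.05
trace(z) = 3.85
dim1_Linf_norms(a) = [1.48, 0.57, 2.77]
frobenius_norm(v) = 0.36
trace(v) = -0.09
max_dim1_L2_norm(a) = 4.17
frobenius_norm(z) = 4.81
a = v + z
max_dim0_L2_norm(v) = 0.31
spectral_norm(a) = 4.34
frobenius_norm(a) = 4.80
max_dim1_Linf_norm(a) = 2.77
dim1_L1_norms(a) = [3.81, 1.45, 7.1]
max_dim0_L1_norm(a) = 4.39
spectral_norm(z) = 4.34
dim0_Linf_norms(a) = [1.75, 2.58, 2.77]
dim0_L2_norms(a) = [2.36, 2.85, 3.06]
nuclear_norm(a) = 6.63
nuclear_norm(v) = 0.51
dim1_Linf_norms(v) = [0.05, 0.26, 0.17]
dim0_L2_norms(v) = [0.31, 0.1, 0.15]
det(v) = -0.00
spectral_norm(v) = 0.34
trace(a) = 3.76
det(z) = -0.01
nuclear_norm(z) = 6.41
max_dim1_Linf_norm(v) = 0.26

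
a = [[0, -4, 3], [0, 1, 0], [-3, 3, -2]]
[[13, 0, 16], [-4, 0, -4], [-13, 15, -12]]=a @ [[1, -5, 0], [-4, 0, -4], [-1, 0, 0]]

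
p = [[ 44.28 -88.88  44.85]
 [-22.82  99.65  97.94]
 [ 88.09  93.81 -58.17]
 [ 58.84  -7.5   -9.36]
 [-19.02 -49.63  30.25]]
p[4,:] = [-19.02, -49.63, 30.25]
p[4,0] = -19.02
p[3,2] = -9.36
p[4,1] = -49.63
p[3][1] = -7.5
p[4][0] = -19.02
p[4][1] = -49.63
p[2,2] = -58.17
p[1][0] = -22.82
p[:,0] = [44.28, -22.82, 88.09, 58.84, -19.02]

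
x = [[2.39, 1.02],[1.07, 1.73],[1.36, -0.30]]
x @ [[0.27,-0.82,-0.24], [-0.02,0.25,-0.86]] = [[0.62, -1.7, -1.45],[0.25, -0.44, -1.74],[0.37, -1.19, -0.07]]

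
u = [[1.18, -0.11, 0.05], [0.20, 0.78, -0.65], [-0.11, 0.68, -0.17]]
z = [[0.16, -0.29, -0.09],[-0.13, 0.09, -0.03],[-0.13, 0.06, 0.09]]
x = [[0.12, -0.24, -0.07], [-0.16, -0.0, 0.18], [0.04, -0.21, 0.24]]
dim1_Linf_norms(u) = [1.18, 0.78, 0.68]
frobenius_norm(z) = 0.42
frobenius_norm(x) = 0.49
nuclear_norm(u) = 2.67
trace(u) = 1.79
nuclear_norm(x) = 0.76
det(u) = 0.36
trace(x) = 0.36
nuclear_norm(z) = 0.58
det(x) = -0.01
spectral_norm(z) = 0.39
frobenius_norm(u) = 1.73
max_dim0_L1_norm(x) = 0.49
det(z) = -0.00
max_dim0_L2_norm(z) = 0.31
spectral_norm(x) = 0.37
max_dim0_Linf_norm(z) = 0.29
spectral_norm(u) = 1.22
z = u @ x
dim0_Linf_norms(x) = [0.16, 0.24, 0.24]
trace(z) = 0.34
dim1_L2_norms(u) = [1.19, 1.03, 0.71]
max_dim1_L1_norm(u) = 1.63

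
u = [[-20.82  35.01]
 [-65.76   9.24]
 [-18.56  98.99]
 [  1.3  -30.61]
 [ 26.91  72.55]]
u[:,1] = [35.01, 9.24, 98.99, -30.61, 72.55]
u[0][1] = 35.01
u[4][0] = 26.91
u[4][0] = 26.91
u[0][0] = -20.82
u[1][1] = 9.24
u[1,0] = -65.76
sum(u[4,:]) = 99.46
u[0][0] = -20.82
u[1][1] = 9.24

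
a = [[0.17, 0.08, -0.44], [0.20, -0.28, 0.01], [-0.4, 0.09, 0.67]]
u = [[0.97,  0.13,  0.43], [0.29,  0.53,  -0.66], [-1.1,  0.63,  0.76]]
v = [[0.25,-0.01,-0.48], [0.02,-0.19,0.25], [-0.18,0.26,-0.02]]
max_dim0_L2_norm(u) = 1.49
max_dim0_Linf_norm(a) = 0.67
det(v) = -0.00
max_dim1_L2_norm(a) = 0.79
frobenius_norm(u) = 2.03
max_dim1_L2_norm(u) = 1.48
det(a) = -0.00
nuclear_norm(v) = 0.98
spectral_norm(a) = 0.92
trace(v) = 0.04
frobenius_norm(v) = 0.70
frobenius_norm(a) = 0.98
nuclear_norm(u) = 3.34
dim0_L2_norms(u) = [1.49, 0.83, 1.09]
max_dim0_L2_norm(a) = 0.8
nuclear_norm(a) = 1.28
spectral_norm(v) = 0.59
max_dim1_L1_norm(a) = 1.16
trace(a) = 0.56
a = u @ v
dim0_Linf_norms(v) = [0.25, 0.26, 0.48]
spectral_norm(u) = 1.62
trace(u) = 2.26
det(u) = 1.19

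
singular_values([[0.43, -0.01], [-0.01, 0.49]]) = [0.49, 0.43]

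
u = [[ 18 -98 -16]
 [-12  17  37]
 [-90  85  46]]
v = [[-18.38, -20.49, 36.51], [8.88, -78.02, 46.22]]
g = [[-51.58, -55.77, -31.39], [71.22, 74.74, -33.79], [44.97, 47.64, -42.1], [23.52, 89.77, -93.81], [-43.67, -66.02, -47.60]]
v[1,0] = 8.88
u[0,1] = -98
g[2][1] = 47.64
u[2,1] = 85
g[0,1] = -55.77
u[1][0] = -12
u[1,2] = 37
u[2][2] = 46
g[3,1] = 89.77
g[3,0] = 23.52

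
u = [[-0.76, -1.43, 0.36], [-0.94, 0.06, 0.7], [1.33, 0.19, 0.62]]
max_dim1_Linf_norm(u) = 1.43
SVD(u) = [[-0.72, 0.67, -0.21], [-0.4, -0.15, 0.90], [0.57, 0.73, 0.38]] @ diag([2.022030949827599, 1.1790523427827673, 0.9164749919761962]) @ [[0.83, 0.55, -0.09],  [0.52, -0.7, 0.50],  [-0.21, 0.46, 0.86]]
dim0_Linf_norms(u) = [1.33, 1.43, 0.7]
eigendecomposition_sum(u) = [[(-1.13+0j), (-0.85+0j), 0.39+0.00j], [-0.76+0.00j, (-0.57+0j), 0.27+0.00j], [(0.65-0j), (0.49-0j), -0.22-0.00j]] + [[0.19+0.12j, -0.29+0.03j, -0.02+0.25j], [-0.09-0.27j, (0.32+0.2j), (0.22-0.23j)], [(0.34-0.24j), (-0.15+0.53j), (0.42+0.21j)]] + [[0.19-0.12j,  (-0.29-0.03j),  -0.02-0.25j], [(-0.09+0.27j),  (0.32-0.2j),  (0.22+0.23j)], [(0.34+0.24j),  (-0.15-0.53j),  0.42-0.21j]]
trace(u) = -0.08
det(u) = -2.18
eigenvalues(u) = [(-1.93+0j), (0.92+0.53j), (0.92-0.53j)]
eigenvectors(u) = [[(0.75+0j), (-0.15-0.37j), -0.15+0.37j], [0.50+0.00j, -0.15+0.49j, (-0.15-0.49j)], [-0.43+0.00j, -0.76+0.00j, -0.76-0.00j]]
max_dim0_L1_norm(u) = 3.03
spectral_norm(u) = 2.02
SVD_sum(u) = [[-1.2, -0.79, 0.13], [-0.68, -0.45, 0.07], [0.96, 0.63, -0.11]] + [[0.40, -0.55, 0.39], [-0.09, 0.12, -0.09], [0.44, -0.60, 0.43]] + [[0.04, -0.09, -0.16], [-0.17, 0.38, 0.71], [-0.07, 0.16, 0.3]]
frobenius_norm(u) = 2.51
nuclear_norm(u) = 4.12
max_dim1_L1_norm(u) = 2.55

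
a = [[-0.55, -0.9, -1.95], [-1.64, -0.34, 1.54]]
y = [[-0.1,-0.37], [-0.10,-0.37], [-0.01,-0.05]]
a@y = [[0.16,  0.63], [0.18,  0.66]]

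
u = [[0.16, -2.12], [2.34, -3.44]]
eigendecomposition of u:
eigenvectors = [[(0.56+0.41j), (0.56-0.41j)], [(0.72+0j), 0.72-0.00j]]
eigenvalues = [(-1.64+1.31j), (-1.64-1.31j)]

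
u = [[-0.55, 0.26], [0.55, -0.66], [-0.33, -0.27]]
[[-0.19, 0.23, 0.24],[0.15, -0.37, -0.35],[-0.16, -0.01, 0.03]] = u @ [[0.40, -0.26, -0.31], [0.1, 0.35, 0.27]]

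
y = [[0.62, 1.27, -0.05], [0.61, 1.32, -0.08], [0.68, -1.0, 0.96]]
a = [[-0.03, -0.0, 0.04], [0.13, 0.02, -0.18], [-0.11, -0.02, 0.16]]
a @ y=[[0.01, -0.08, 0.04],  [-0.03, 0.37, -0.18],  [0.03, -0.33, 0.16]]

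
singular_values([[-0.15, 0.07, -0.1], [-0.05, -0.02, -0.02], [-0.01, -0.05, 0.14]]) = [0.22, 0.11, 0.03]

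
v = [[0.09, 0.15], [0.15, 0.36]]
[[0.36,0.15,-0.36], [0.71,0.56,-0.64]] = v@[[2.38, -3.04, -3.49], [0.98, 2.83, -0.31]]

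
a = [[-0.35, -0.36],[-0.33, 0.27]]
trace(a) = -0.08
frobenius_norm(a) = 0.66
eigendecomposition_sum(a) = [[-0.42, -0.2], [-0.18, -0.08]] + [[0.07, -0.16], [-0.15, 0.35]]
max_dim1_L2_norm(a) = 0.5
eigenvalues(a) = [-0.5, 0.42]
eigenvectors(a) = [[-0.92, 0.42], [-0.39, -0.91]]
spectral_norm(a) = 0.51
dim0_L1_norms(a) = [0.68, 0.63]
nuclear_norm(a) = 0.93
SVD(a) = [[-0.97, -0.24], [-0.24, 0.97]] @ diag([0.50653571488186, 0.42109567742868487]) @ [[0.83, 0.56], [-0.56, 0.83]]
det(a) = -0.21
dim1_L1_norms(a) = [0.71, 0.6]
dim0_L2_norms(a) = [0.48, 0.45]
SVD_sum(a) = [[-0.41, -0.28], [-0.10, -0.07]] + [[0.06, -0.08], [-0.23, 0.34]]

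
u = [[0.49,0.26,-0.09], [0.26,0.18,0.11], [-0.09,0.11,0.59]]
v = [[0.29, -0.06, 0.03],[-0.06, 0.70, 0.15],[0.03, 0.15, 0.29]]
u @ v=[[0.12, 0.14, 0.03],[0.07, 0.13, 0.07],[-0.02, 0.17, 0.18]]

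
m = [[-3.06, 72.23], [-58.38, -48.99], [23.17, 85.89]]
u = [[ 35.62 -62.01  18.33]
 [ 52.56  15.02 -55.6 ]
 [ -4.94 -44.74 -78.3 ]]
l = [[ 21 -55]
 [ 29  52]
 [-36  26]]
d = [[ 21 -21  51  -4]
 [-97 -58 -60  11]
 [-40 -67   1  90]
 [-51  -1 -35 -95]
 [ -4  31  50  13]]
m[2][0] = 23.17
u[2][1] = -44.74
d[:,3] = [-4, 11, 90, -95, 13]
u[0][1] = -62.01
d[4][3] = 13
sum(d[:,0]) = -171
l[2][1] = 26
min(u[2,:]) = -78.3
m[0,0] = -3.06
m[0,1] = 72.23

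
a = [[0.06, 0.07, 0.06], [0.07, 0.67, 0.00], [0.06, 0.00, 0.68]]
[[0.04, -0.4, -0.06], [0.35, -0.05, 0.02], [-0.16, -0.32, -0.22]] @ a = [[-0.03,  -0.27,  -0.04],  [0.02,  -0.01,  0.03],  [-0.05,  -0.23,  -0.16]]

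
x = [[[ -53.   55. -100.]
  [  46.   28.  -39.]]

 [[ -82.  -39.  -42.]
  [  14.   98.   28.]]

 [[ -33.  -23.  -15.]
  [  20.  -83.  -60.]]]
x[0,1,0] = 46.0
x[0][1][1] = 28.0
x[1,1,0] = 14.0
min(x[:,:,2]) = -100.0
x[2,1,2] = -60.0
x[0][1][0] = 46.0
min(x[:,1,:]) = -83.0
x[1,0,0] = -82.0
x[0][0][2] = -100.0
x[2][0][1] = -23.0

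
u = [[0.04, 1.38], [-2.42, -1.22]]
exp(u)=[[0.12, 0.44], [-0.77, -0.28]]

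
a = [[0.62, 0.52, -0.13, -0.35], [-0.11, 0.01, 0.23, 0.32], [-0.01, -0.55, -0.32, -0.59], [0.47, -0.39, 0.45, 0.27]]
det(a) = 0.019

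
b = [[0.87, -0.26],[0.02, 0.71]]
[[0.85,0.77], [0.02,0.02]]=b@[[0.98,0.88], [-0.00,-0.00]]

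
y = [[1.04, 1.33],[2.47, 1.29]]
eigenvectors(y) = [[-0.62, -0.57],[0.79, -0.83]]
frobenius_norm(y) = 3.26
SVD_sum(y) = [[1.33, 0.89], [2.30, 1.54]] + [[-0.29, 0.44], [0.17, -0.25]]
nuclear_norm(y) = 3.81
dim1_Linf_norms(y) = [1.33, 2.47]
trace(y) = 2.33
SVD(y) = [[-0.50, -0.87], [-0.87, 0.50]] @ diag([3.2010750196077313, 0.6071397852581917]) @ [[-0.83, -0.56], [0.56, -0.83]]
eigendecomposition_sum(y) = [[-0.35, 0.24], [0.44, -0.3]] + [[1.39,1.09], [2.03,1.59]]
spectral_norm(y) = 3.20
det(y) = -1.94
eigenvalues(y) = [-0.65, 2.98]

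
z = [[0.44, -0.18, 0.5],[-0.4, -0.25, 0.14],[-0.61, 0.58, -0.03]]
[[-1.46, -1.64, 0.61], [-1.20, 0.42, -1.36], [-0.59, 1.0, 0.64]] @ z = [[-0.36, 1.03, -0.98], [0.13, -0.68, -0.5], [-1.05, 0.23, -0.17]]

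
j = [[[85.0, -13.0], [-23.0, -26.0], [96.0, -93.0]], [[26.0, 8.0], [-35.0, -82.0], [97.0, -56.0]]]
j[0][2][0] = 96.0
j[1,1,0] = -35.0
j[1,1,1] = -82.0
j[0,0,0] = 85.0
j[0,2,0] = 96.0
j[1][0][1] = 8.0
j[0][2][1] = -93.0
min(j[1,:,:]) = -82.0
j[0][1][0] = -23.0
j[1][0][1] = 8.0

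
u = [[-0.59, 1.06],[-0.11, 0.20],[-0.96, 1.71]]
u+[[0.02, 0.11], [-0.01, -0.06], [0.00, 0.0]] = [[-0.57, 1.17], [-0.12, 0.14], [-0.96, 1.71]]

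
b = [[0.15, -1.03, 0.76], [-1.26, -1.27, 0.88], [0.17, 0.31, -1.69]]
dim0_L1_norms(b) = [1.58, 2.61, 3.33]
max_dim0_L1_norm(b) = 3.33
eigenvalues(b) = [0.78, -1.15, -2.44]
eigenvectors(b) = [[-0.85, 0.3, -0.44], [0.53, 0.78, -0.79], [0.01, 0.54, 0.43]]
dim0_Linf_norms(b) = [1.26, 1.27, 1.69]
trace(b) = -2.81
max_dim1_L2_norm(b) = 1.99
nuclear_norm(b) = 4.48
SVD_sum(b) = [[-0.39, -0.64, 0.81], [-0.65, -1.06, 1.34], [0.52, 0.86, -1.08]] + [[0.09, 0.06, 0.10], [-0.49, -0.33, -0.50], [-0.54, -0.36, -0.55]] + [[0.45, -0.45, -0.14], [-0.12, 0.12, 0.04], [0.19, -0.19, -0.06]]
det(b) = 2.19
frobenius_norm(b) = 2.94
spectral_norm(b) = 2.60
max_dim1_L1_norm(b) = 3.41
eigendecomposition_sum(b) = [[0.6, -0.29, 0.08], [-0.37, 0.18, -0.05], [-0.01, 0.00, -0.00]] + [[-0.10, -0.15, -0.37], [-0.25, -0.38, -0.97], [-0.17, -0.27, -0.67]] + [[-0.36, -0.59, 1.05], [-0.64, -1.07, 1.90], [0.35, 0.57, -1.02]]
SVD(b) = [[0.42, -0.13, 0.9], [0.7, 0.67, -0.24], [-0.57, 0.73, 0.37]] @ diag([2.5974732244517305, 1.1582070423502826, 0.727110236007267]) @ [[-0.35,-0.58,0.73], [-0.64,-0.42,-0.64], [0.68,-0.7,-0.22]]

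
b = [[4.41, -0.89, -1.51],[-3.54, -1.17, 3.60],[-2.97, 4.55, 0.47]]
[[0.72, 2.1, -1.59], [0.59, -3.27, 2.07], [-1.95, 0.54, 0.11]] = b@[[0.17,0.46,-0.35], [-0.34,0.45,-0.22], [0.22,-0.31,0.16]]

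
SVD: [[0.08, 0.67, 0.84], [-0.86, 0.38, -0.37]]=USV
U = [[-0.86,0.51], [0.51,0.86]]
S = [1.11, 0.97]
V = [[-0.45, -0.35, -0.82], [-0.72, 0.68, 0.11]]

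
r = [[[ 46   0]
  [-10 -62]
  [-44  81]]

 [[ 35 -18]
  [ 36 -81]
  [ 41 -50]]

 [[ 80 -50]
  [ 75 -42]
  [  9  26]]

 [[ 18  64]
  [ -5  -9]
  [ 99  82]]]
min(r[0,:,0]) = -44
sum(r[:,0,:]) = 175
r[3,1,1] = -9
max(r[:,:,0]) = 99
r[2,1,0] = 75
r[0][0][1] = 0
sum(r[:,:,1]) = -59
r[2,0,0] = 80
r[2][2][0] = 9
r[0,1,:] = [-10, -62]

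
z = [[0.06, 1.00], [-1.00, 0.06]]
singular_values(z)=[1.0, 1.0]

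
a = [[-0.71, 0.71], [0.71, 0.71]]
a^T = [[-0.71, 0.71], [0.71, 0.71]]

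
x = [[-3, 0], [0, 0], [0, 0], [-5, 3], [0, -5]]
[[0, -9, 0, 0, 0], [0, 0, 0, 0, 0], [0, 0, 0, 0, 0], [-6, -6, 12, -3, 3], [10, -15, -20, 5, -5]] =x@[[0, 3, 0, 0, 0], [-2, 3, 4, -1, 1]]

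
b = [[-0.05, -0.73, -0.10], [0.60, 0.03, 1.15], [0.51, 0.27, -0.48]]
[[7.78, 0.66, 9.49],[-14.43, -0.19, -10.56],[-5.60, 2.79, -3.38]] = b @ [[-11.94,3.88,-5.86], [-9.00,-0.87,-11.8], [-6.08,-2.17,-5.82]]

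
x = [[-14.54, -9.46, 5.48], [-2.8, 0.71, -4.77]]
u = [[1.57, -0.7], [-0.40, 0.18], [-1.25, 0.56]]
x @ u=[[-25.89, 11.54],[1.28, -0.58]]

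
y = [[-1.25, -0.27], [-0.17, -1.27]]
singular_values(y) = [1.48, 1.04]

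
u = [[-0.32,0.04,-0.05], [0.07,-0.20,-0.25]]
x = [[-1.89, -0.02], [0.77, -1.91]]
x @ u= [[0.60, -0.07, 0.10], [-0.38, 0.41, 0.44]]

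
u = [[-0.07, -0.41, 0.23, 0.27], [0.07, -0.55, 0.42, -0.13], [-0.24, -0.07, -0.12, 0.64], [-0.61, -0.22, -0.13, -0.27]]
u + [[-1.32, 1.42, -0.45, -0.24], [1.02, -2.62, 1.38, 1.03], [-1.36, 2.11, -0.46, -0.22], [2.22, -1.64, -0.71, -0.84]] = [[-1.39, 1.01, -0.22, 0.03], [1.09, -3.17, 1.80, 0.9], [-1.6, 2.04, -0.58, 0.42], [1.61, -1.86, -0.84, -1.11]]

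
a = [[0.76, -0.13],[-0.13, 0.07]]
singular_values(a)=[0.78, 0.05]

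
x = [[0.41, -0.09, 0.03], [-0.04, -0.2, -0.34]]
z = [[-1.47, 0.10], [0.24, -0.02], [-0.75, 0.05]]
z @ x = [[-0.61,0.11,-0.08], [0.1,-0.02,0.01], [-0.31,0.06,-0.04]]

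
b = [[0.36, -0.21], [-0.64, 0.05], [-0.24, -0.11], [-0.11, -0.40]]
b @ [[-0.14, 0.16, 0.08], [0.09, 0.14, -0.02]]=[[-0.07, 0.03, 0.03], [0.09, -0.10, -0.05], [0.02, -0.05, -0.02], [-0.02, -0.07, -0.00]]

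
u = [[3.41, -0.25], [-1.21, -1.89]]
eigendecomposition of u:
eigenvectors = [[0.98,0.05], [-0.22,1.0]]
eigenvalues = [3.47, -1.95]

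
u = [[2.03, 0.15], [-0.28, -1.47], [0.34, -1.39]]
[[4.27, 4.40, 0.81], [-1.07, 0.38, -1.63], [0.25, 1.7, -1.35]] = u @ [[2.08,  2.22,  0.32], [0.33,  -0.68,  1.05]]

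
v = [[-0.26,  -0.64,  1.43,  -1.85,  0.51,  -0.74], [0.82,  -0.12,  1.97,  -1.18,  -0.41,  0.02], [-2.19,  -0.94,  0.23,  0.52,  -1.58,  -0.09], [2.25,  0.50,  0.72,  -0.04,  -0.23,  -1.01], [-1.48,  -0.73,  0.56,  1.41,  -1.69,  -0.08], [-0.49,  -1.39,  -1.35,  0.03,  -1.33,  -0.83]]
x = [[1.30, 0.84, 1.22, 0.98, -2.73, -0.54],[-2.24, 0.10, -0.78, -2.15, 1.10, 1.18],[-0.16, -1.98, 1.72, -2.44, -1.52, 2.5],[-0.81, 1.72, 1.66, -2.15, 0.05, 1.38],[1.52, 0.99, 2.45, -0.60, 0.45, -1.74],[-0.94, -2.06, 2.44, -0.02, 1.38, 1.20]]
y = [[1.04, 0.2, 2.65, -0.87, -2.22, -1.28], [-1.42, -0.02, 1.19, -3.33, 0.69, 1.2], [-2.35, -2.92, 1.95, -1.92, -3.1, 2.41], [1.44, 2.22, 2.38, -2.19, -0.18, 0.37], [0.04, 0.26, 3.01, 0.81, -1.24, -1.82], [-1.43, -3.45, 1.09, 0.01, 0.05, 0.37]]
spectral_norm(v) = 4.68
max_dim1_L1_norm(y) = 14.65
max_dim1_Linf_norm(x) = 2.73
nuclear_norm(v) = 13.30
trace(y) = -0.09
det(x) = -346.00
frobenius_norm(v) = 6.53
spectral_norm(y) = 7.29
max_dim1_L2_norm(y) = 6.08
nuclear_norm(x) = 20.03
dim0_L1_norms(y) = [7.72, 9.07, 12.27, 9.13, 7.48, 7.45]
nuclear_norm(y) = 22.19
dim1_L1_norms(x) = [7.61, 7.55, 10.32, 7.77, 7.75, 8.04]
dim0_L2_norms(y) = [3.57, 5.05, 5.31, 4.58, 4.07, 3.53]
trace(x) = 2.62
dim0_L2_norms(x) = [3.25, 3.58, 4.45, 4.06, 3.62, 3.78]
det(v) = 13.81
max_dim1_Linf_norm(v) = 2.25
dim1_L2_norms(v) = [2.6, 2.48, 2.92, 2.63, 2.81, 2.54]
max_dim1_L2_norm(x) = 4.63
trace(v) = -2.71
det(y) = 496.19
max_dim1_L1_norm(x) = 10.32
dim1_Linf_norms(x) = [2.73, 2.24, 2.5, 2.15, 2.45, 2.44]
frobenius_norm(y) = 10.79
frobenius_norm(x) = 9.33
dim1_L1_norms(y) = [8.26, 7.85, 14.65, 8.78, 7.18, 6.4]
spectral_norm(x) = 6.06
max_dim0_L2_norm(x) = 4.45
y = x + v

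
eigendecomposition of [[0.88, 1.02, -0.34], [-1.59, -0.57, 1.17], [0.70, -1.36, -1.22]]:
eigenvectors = [[-0.63+0.00j, (0.01-0.4j), (0.01+0.4j)], [0.31+0.00j, (0.37+0.53j), (0.37-0.53j)], [(-0.71+0j), -0.65+0.00j, (-0.65-0j)]]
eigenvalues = [(-0+0j), (-0.45+1.54j), (-0.45-1.54j)]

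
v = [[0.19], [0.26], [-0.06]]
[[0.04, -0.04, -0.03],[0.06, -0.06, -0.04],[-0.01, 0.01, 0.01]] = v@[[0.23, -0.22, -0.14]]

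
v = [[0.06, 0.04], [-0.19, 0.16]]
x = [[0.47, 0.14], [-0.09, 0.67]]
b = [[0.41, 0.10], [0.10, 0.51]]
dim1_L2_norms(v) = [0.07, 0.25]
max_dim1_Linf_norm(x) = 0.67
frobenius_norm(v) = 0.26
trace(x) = 1.14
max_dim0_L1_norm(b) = 0.61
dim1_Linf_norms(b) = [0.41, 0.51]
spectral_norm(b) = 0.57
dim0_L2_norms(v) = [0.2, 0.16]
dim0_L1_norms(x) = [0.56, 0.81]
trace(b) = 0.92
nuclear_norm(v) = 0.32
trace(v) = 0.22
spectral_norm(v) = 0.25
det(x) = 0.33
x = v + b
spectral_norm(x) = 0.68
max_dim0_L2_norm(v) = 0.2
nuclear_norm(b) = 0.92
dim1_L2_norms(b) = [0.42, 0.52]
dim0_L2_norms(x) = [0.48, 0.68]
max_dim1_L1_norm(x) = 0.76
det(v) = 0.02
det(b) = 0.20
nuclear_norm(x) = 1.16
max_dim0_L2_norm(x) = 0.68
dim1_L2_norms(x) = [0.49, 0.68]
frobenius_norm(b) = 0.67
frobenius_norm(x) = 0.84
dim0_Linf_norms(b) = [0.41, 0.51]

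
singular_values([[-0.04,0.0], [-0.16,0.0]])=[0.16, 0.0]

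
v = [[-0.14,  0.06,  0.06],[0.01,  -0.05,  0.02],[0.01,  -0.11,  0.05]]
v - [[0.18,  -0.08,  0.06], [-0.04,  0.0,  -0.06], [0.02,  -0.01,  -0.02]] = [[-0.32, 0.14, 0.0],  [0.05, -0.05, 0.08],  [-0.01, -0.10, 0.07]]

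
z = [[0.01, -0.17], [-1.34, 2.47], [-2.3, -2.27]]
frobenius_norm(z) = 4.29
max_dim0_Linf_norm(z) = 2.47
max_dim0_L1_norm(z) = 4.91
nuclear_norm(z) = 5.99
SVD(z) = [[0.04, 0.03], [-0.52, -0.85], [0.85, -0.53]] @ diag([3.467193857772193, 2.5193187080293704]) @ [[-0.36, -0.93],[0.93, -0.36]]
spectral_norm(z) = 3.47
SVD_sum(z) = [[-0.06, -0.14], [0.66, 1.7], [-1.06, -2.75]] + [[0.07, -0.03], [-2.0, 0.77], [-1.24, 0.48]]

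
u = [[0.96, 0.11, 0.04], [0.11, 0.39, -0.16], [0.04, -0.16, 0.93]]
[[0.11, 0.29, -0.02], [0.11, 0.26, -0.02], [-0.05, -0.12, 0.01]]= u @ [[0.09, 0.24, -0.02], [0.24, 0.59, -0.04], [-0.02, -0.04, 0.0]]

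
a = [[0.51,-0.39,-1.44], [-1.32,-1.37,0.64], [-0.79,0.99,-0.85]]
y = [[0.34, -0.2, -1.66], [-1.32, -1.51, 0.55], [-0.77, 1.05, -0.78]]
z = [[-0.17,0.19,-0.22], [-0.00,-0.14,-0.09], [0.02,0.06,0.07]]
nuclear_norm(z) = 0.53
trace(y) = -1.95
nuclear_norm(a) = 5.02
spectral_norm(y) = 2.33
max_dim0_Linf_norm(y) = 1.66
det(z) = -0.00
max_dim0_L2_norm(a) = 1.79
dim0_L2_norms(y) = [1.57, 1.85, 1.91]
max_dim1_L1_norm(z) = 0.58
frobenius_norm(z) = 0.39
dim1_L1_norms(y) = [2.2, 3.38, 2.6]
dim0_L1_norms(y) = [2.43, 2.76, 2.99]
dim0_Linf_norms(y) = [1.32, 1.51, 1.66]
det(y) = 4.73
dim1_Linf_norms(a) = [1.44, 1.37, 0.99]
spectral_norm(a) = 2.22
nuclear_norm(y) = 5.19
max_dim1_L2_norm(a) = 2.01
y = z + a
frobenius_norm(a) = 2.97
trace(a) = -1.71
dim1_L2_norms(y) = [1.71, 2.08, 1.52]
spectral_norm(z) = 0.34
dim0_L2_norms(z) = [0.17, 0.24, 0.25]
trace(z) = -0.24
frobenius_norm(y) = 3.09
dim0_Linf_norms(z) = [0.17, 0.19, 0.22]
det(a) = 4.35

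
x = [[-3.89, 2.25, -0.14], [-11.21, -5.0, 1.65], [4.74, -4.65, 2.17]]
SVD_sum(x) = [[-3.19, -0.72, 0.23], [-11.80, -2.66, 0.86], [3.34, 0.75, -0.24]] + [[-0.69,  2.73,  -1.02],  [0.58,  -2.31,  0.86],  [1.40,  -5.53,  2.06]] + [[-0.01, 0.24, 0.65], [0.00, -0.03, -0.08], [-0.0, 0.13, 0.35]]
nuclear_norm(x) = 21.04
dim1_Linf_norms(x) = [3.89, 11.21, 4.74]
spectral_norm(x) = 13.02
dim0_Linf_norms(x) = [11.21, 5.0, 2.17]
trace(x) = -6.72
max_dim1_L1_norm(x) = 17.86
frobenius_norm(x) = 14.91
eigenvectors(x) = [[-0.03-0.32j, (-0.03+0.32j), (0.04+0j)], [0.80+0.00j, 0.80-0.00j, (0.17+0j)], [(0.23+0.44j), 0.23-0.44j, (0.98+0j)]]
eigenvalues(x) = [(-4.15+5.44j), (-4.15-5.44j), (1.58+0j)]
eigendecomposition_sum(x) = [[-1.99+2.52j, (1.13+0.91j), (-0.11-0.27j)],[(-5.79-5.41j), -2.47+2.60j, 0.69-0.20j],[(1.32-4.74j), (-2.14-0.61j), (0.31+0.32j)]] + [[(-1.99-2.52j), (1.13-0.91j), -0.11+0.27j],  [(-5.79+5.41j), -2.47-2.60j, 0.69+0.20j],  [(1.32+4.74j), -2.14+0.61j, 0.31-0.32j]] + [[0.10+0.00j, (-0.02-0j), 0.07-0.00j], [0.37+0.00j, (-0.06-0j), 0.27-0.00j], [2.11+0.00j, (-0.37-0j), 1.55-0.00j]]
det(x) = 74.07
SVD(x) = [[-0.25, 0.41, 0.87],[-0.93, -0.35, -0.10],[0.26, -0.84, 0.47]] @ diag([13.020433786178351, 7.228322127478961, 0.7870598713842388]) @ [[0.97, 0.22, -0.07], [-0.23, 0.91, -0.34], [-0.01, 0.35, 0.94]]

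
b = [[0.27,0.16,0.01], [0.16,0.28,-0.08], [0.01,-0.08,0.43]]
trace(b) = 0.98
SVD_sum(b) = [[0.07,0.11,-0.14], [0.11,0.16,-0.20], [-0.14,-0.20,0.25]] + [[0.15, 0.1, 0.16], [0.1, 0.07, 0.11], [0.16, 0.11, 0.17]] + [[0.05, -0.05, -0.01],[-0.05, 0.05, 0.01],[-0.01, 0.01, 0.00]]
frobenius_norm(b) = 0.63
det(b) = 0.02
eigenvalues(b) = [0.1, 0.39, 0.49]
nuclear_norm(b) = 0.98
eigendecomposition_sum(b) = [[0.05, -0.05, -0.01], [-0.05, 0.05, 0.01], [-0.01, 0.01, 0.00]] + [[0.15, 0.1, 0.16], [0.1, 0.07, 0.11], [0.16, 0.11, 0.17]] + [[0.07, 0.11, -0.14], [0.11, 0.16, -0.2], [-0.14, -0.20, 0.25]]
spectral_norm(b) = 0.49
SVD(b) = [[-0.39, 0.62, -0.68], [-0.57, 0.42, 0.7], [0.72, 0.67, 0.19]] @ diag([0.4883892967394829, 0.3890452780651796, 0.10256542519533753]) @ [[-0.39,-0.57,0.72], [0.62,0.42,0.67], [-0.68,0.7,0.19]]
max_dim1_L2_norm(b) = 0.44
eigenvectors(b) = [[0.68, -0.62, -0.39], [-0.70, -0.42, -0.57], [-0.19, -0.67, 0.72]]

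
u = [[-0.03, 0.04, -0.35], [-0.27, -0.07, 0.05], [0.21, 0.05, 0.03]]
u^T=[[-0.03,-0.27,0.21], [0.04,-0.07,0.05], [-0.35,0.05,0.03]]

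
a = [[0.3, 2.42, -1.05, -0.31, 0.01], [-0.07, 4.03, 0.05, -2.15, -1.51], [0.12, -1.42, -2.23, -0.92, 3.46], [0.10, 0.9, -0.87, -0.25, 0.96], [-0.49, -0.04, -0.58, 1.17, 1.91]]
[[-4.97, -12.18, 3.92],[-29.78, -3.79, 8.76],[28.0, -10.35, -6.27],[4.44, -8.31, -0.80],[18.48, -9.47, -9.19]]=a@[[-3.73, -0.38, 3.98], [-3.48, -3.23, 0.19], [-5.57, 4.86, -1.75], [4.27, -2.82, -1.50], [4.34, -1.92, -3.40]]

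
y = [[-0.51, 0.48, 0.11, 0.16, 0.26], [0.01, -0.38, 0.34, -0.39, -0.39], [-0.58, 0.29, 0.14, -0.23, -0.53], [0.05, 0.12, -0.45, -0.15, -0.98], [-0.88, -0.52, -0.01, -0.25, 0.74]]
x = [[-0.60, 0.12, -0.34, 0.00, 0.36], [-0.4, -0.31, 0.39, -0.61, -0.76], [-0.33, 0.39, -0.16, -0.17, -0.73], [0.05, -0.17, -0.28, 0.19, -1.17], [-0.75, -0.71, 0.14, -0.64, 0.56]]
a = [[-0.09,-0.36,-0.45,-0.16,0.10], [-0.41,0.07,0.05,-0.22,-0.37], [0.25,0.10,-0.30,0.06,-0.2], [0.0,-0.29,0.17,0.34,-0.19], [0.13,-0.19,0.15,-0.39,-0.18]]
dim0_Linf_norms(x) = [0.75, 0.71, 0.39, 0.64, 1.17]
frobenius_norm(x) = 2.48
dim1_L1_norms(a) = [1.16, 1.12, 0.91, 0.99, 1.04]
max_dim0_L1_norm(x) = 3.58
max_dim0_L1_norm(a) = 1.17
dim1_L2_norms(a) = [0.61, 0.6, 0.45, 0.51, 0.51]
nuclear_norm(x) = 4.65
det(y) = -0.00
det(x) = -0.09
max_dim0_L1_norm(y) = 2.9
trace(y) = -0.16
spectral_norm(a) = 0.66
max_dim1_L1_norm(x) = 2.8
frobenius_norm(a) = 1.21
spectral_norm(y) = 1.56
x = a + y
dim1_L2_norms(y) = [0.77, 0.75, 0.88, 1.1, 1.29]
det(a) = -0.04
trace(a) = -0.16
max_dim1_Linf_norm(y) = 0.98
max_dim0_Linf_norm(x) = 1.17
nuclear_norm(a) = 2.66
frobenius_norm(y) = 2.19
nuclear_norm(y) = 4.14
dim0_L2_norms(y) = [1.17, 0.86, 0.59, 0.56, 1.42]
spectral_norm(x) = 1.73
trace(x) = -0.32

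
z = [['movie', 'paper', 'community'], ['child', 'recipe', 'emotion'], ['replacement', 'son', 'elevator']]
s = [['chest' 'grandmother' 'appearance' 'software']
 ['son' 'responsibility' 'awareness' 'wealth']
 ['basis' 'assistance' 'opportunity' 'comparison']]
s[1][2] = 'awareness'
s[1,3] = 'wealth'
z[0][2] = 'community'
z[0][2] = 'community'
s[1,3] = 'wealth'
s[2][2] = 'opportunity'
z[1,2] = 'emotion'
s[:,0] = ['chest', 'son', 'basis']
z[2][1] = 'son'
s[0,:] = ['chest', 'grandmother', 'appearance', 'software']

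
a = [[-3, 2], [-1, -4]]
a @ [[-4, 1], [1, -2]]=[[14, -7], [0, 7]]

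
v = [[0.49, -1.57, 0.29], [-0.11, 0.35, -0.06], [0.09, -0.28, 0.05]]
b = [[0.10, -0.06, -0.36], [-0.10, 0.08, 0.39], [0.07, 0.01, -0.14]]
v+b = [[0.59,-1.63,-0.07], [-0.21,0.43,0.33], [0.16,-0.27,-0.09]]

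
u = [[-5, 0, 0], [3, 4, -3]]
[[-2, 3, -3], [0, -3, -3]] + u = [[-7, 3, -3], [3, 1, -6]]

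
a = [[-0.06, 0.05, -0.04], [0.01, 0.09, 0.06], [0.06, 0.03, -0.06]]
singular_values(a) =[0.11, 0.09, 0.08]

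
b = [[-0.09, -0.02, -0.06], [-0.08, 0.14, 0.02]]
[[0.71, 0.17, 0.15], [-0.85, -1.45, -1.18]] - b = [[0.80, 0.19, 0.21],[-0.77, -1.59, -1.2]]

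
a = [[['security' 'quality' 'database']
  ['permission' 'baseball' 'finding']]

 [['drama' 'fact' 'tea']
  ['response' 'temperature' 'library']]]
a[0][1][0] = 'permission'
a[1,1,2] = 'library'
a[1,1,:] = ['response', 'temperature', 'library']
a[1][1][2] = 'library'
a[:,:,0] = [['security', 'permission'], ['drama', 'response']]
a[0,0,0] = 'security'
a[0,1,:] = ['permission', 'baseball', 'finding']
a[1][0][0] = 'drama'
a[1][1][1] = 'temperature'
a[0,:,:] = [['security', 'quality', 'database'], ['permission', 'baseball', 'finding']]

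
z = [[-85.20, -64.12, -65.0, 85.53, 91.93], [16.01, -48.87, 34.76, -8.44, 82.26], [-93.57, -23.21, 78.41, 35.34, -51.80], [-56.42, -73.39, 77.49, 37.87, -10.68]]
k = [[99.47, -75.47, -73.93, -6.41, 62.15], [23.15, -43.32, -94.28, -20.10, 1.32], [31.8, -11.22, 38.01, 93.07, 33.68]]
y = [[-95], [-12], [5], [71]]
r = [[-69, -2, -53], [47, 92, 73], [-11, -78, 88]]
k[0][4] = 62.15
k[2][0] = 31.8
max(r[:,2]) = 88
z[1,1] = -48.87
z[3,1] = -73.39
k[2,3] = 93.07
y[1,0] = -12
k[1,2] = -94.28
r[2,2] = 88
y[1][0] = -12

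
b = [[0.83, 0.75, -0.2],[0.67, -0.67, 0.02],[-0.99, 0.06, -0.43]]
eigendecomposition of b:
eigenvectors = [[-0.82, -0.35, 0.04], [-0.29, 0.68, 0.2], [0.49, -0.64, 0.98]]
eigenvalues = [1.21, -1.03, -0.45]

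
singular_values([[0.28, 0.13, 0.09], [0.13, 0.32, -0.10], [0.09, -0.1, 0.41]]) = [0.47, 0.43, 0.11]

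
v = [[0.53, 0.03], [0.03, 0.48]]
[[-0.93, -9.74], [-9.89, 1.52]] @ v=[[-0.79, -4.7], [-5.20, 0.43]]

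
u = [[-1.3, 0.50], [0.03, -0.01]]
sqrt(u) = [[0.00+1.14j, 0.01-0.44j], [0.00-0.03j, 0.04+0.01j]]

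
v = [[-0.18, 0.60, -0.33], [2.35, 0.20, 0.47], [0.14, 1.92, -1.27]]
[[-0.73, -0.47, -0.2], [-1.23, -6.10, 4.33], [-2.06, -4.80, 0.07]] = v@ [[-0.05, -3.42, 1.46], [-2.06, 0.37, 0.93], [-1.5, 3.96, 1.51]]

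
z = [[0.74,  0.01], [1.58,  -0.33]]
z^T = [[0.74, 1.58],[0.01, -0.33]]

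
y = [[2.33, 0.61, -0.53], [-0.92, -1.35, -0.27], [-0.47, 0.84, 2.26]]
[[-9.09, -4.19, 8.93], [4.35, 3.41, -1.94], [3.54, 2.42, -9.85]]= y @ [[-3.26, -0.78, 2.90], [-1.27, -2.35, 0.23], [1.36, 1.78, -3.84]]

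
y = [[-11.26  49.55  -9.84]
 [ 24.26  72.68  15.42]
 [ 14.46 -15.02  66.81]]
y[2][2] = 66.81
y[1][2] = 15.42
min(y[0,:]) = -11.26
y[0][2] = -9.84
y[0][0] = -11.26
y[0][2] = -9.84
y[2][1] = -15.02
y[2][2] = 66.81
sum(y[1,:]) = 112.36000000000001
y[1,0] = 24.26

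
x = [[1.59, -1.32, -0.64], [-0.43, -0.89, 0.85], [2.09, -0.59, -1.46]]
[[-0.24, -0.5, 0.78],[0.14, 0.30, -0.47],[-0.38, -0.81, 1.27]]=x @ [[-0.21, -0.44, 0.70], [-0.07, -0.14, 0.23], [-0.01, -0.02, 0.04]]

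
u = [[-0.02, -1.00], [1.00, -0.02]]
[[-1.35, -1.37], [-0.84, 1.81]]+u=[[-1.37, -2.37], [0.16, 1.79]]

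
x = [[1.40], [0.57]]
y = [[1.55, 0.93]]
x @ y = [[2.17, 1.3], [0.88, 0.53]]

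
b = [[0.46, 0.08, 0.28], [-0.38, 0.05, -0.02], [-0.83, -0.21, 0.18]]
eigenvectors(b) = [[(-0.18-0.46j), (-0.18+0.46j), (0.25+0j)], [0.35+0.06j, (0.35-0.06j), -0.97+0.00j], [0.79+0.00j, 0.79-0.00j, 0.00+0.00j]]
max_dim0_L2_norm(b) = 1.02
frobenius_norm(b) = 1.10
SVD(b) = [[-0.44, 0.85, 0.28], [0.35, -0.13, 0.93], [0.82, 0.51, -0.24]] @ diag([1.0397409788967413, 0.3360216176301334, 0.12299662307590037]) @ [[-0.98, -0.18, 0.02], [0.04, -0.14, 0.99], [-0.18, 0.97, 0.14]]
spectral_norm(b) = 1.04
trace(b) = 0.69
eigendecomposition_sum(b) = [[(0.23+0.19j), (0.06+0.05j), 0.13-0.11j],[(-0.2+0.08j), (-0.05+0.02j), 0.02+0.12j],[-0.41+0.24j, (-0.1+0.06j), (0.09+0.26j)]] + [[(0.23-0.19j),(0.06-0.05j),(0.13+0.11j)], [-0.20-0.08j,(-0.05-0.02j),(0.02-0.12j)], [-0.41-0.24j,-0.10-0.06j,(0.09-0.26j)]] + [[-0.00-0.00j,-0.04-0.00j,0.02+0.00j], [(0.02+0j),0.15+0.00j,-0.06-0.00j], [(-0-0j),-0.00-0.00j,0.00+0.00j]]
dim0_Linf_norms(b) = [0.83, 0.21, 0.28]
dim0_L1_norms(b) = [1.67, 0.34, 0.48]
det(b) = 0.04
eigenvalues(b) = [(0.27+0.47j), (0.27-0.47j), (0.15+0j)]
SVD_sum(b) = [[0.45, 0.09, -0.01], [-0.36, -0.07, 0.01], [-0.84, -0.16, 0.01]] + [[0.01, -0.04, 0.28], [-0.0, 0.01, -0.04], [0.01, -0.02, 0.17]] + [[-0.01, 0.03, 0.00], [-0.02, 0.11, 0.02], [0.01, -0.03, -0.0]]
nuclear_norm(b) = 1.50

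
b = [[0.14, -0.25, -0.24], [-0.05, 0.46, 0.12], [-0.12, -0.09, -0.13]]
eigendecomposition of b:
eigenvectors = [[0.52, 0.84, 0.57], [-0.12, 0.32, -0.82], [0.84, -0.44, 0.01]]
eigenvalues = [-0.19, 0.17, 0.49]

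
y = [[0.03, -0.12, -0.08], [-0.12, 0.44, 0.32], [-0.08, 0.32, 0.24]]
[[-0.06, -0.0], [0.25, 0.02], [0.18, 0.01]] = y@[[-0.82,-0.06], [-0.1,-0.01], [0.6,0.04]]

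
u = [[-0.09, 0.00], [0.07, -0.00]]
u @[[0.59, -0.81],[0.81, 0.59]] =[[-0.05,0.07], [0.04,-0.06]]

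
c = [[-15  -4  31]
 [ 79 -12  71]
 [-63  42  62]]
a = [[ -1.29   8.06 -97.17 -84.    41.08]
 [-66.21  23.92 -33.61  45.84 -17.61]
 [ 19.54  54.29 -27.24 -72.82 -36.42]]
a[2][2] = -27.24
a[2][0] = 19.54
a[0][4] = 41.08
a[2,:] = [19.54, 54.29, -27.24, -72.82, -36.42]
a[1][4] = -17.61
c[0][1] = -4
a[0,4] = 41.08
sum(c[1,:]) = 138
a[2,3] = -72.82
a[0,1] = 8.06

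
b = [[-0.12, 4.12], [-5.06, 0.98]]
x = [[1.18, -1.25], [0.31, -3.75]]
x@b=[[6.18, 3.64], [18.94, -2.40]]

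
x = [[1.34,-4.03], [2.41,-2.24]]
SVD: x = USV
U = [[-0.8, -0.60], [-0.60, 0.8]]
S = [5.22, 1.29]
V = [[-0.48,0.88], [0.88,0.48]]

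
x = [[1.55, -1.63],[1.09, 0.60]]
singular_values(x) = [2.28, 1.19]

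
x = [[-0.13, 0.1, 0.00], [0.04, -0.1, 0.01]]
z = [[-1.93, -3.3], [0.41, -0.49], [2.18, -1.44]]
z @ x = [[0.12,  0.14,  -0.03], [-0.07,  0.09,  -0.00], [-0.34,  0.36,  -0.01]]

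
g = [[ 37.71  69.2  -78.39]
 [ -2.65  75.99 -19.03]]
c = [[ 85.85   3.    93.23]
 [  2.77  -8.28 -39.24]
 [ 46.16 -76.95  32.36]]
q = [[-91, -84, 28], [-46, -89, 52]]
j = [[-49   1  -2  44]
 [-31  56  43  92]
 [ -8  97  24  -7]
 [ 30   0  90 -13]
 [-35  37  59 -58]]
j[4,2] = 59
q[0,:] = [-91, -84, 28]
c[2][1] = -76.95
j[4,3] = -58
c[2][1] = -76.95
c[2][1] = -76.95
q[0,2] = 28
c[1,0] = 2.77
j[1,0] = -31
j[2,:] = [-8, 97, 24, -7]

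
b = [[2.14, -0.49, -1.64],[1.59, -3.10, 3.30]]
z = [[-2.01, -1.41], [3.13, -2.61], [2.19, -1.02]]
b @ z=[[-9.43, -0.07], [-5.67, 2.48]]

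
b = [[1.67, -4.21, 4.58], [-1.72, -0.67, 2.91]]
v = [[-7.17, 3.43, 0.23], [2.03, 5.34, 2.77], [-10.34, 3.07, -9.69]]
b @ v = [[-67.88, -2.69, -55.66],[-19.12, -0.54, -30.45]]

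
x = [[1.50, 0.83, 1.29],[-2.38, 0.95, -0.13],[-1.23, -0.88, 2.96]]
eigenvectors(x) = [[(0.11+0.57j), 0.11-0.57j, (0.39+0j)], [(-0.74+0j), -0.74-0.00j, -0.52+0.00j], [-0.34+0.04j, -0.34-0.04j, (0.76+0j)]]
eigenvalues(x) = [(1.24+1.82j), (1.24-1.82j), (2.93+0j)]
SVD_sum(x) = [[-0.08,-0.02,0.13], [-0.54,-0.15,0.84], [-1.73,-0.5,2.71]] + [[1.55, -0.24, 0.94],[-1.87, 0.28, -1.14],[0.51, -0.08, 0.31]] + [[0.03,1.09,0.22],[0.02,0.82,0.17],[-0.01,-0.31,-0.06]]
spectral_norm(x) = 3.41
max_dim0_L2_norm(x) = 3.23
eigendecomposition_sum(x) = [[0.79+0.83j, 0.69-0.22j, (0.06-0.57j)], [(-1.24+0.8j), 0.11+0.93j, (0.71+0.22j)], [(-0.53+0.44j), (0.1+0.42j), 0.34+0.06j]] + [[(0.79-0.83j), (0.69+0.22j), (0.06+0.57j)], [-1.24-0.80j, (0.11-0.93j), 0.71-0.22j], [(-0.53-0.44j), 0.10-0.42j, (0.34-0.06j)]] + [[(-0.08-0j), -0.55-0.00j, 1.16+0.00j], [(0.11+0j), 0.73+0.00j, (-1.54-0j)], [-0.16-0.00j, -1.08-0.00j, (2.28+0j)]]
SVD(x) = [[0.04,-0.62,-0.78],[0.30,0.75,-0.59],[0.95,-0.20,0.22]] @ diag([3.411270785358203, 2.926763865779965, 1.4258277956774266]) @ [[-0.53, -0.15, 0.83], [-0.85, 0.13, -0.52], [-0.03, -0.98, -0.2]]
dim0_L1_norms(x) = [5.11, 2.66, 4.38]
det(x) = 14.24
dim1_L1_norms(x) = [3.62, 3.46, 5.07]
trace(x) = 5.41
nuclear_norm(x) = 7.76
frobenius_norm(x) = 4.72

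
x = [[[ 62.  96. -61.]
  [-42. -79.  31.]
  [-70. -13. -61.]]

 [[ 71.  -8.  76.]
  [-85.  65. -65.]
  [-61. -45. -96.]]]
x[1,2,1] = -45.0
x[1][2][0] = -61.0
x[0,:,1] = [96.0, -79.0, -13.0]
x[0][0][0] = 62.0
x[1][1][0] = -85.0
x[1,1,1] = 65.0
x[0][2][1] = -13.0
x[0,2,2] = -61.0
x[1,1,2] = -65.0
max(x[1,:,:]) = 76.0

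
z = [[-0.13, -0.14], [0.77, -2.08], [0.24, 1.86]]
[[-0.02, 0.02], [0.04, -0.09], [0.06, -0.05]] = z@[[0.11, -0.14], [0.02, -0.01]]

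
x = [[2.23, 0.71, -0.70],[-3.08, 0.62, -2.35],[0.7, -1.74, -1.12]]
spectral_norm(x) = 4.18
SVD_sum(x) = [[1.46, -0.17, 0.7],[-3.44, 0.39, -1.65],[0.29, -0.03, 0.14]] + [[0.38, -0.45, -0.90],  [0.22, -0.26, -0.52],  [0.68, -0.81, -1.6]] + [[0.39, 1.33, -0.5], [0.14, 0.49, -0.18], [-0.27, -0.9, 0.34]]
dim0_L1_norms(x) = [6.01, 3.07, 4.17]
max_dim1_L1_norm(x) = 6.05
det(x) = -17.73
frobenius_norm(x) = 5.11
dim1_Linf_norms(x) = [2.23, 3.08, 1.74]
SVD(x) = [[-0.39,  -0.47,  -0.79], [0.92,  -0.27,  -0.29], [-0.08,  -0.84,  0.54]] @ diag([4.17993525662928, 2.280188210706124, 1.8604254820186505]) @ [[-0.9, 0.1, -0.43],[-0.35, 0.42, 0.84],[-0.27, -0.90, 0.34]]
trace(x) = 1.73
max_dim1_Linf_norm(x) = 3.08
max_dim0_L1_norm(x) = 6.01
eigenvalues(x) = [(2.1+1.66j), (2.1-1.66j), (-2.47+0j)]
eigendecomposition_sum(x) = [[(1.12+0.73j), 0.37-0.49j, (-0.32+0.37j)], [(-1.41+1.55j), 0.67+0.69j, -0.49-0.59j], [0.52-0.95j, -0.42-0.26j, 0.31+0.24j]] + [[1.12-0.73j, (0.37+0.49j), -0.32-0.37j],[(-1.41-1.55j), 0.67-0.69j, -0.49+0.59j],[(0.52+0.95j), -0.42+0.26j, (0.31-0.24j)]] + [[(-0.01-0j), -0.03+0.00j, -0.05+0.00j], [-0.26-0.00j, -0.72+0.00j, (-1.38+0j)], [-0.33-0.00j, (-0.91+0j), -1.75+0.00j]]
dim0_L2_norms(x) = [3.87, 1.98, 2.7]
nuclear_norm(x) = 8.32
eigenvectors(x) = [[0.08+0.49j,0.08-0.49j,(0.02+0j)],[(-0.77+0j),-0.77-0.00j,(0.62+0j)],[0.39-0.09j,0.39+0.09j,(0.78+0j)]]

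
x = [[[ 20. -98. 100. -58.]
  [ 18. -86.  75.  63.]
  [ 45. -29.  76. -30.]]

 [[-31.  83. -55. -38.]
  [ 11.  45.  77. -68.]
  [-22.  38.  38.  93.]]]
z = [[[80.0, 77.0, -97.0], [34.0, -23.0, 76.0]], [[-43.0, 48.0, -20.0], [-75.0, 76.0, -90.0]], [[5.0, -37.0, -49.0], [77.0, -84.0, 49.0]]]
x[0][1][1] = -86.0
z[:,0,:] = [[80.0, 77.0, -97.0], [-43.0, 48.0, -20.0], [5.0, -37.0, -49.0]]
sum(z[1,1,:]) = -89.0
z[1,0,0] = -43.0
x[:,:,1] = [[-98.0, -86.0, -29.0], [83.0, 45.0, 38.0]]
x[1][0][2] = -55.0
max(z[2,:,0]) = 77.0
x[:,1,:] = [[18.0, -86.0, 75.0, 63.0], [11.0, 45.0, 77.0, -68.0]]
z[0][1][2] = 76.0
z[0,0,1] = 77.0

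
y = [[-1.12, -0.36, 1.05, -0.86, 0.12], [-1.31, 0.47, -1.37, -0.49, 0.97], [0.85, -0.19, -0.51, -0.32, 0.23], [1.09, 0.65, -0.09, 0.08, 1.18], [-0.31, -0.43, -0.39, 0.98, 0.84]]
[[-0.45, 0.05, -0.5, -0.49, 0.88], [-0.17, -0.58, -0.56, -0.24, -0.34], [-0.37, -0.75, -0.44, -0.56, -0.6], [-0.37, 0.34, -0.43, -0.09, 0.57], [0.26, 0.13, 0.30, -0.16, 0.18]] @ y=[[-0.79, -0.42, -0.59, 1.35, 0.04], [0.32, -0.11, 1.06, 0.26, -1.28], [0.60, -0.24, 1.15, 0.19, -2.04], [-0.67, 0.07, -0.85, 0.84, 0.56], [-0.44, -0.27, -0.11, -0.22, 0.19]]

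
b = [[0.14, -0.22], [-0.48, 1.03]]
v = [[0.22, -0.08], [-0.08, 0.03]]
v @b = [[0.07, -0.13], [-0.03, 0.05]]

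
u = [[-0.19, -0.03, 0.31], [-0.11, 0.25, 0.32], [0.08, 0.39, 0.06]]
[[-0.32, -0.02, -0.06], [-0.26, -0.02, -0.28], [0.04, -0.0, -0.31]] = u @ [[0.77, -0.06, -0.01], [0.02, 0.02, -0.76], [-0.56, -0.09, -0.28]]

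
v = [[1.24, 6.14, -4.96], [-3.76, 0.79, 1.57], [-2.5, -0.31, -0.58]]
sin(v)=[[22.8, -6.81, -14.71],[7.58, 37.9, -19.34],[-3.19, 17.15, -4.38]]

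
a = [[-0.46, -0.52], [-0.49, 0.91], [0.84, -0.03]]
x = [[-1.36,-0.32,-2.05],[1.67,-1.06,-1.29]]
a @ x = [[-0.24,  0.7,  1.61], [2.19,  -0.81,  -0.17], [-1.19,  -0.24,  -1.68]]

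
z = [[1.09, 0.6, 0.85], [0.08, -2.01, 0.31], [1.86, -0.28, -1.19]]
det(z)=6.264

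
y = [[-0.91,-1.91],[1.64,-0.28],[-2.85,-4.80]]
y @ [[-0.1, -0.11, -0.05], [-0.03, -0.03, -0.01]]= [[0.15,  0.16,  0.06], [-0.16,  -0.17,  -0.08], [0.43,  0.46,  0.19]]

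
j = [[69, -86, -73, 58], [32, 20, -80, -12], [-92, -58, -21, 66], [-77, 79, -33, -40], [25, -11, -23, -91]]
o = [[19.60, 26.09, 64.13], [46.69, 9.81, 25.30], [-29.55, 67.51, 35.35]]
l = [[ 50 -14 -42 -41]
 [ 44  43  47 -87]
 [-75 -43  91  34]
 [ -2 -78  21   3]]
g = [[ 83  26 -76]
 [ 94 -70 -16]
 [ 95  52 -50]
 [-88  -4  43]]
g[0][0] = 83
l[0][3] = -41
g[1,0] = 94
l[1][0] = 44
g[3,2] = 43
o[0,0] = 19.6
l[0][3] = -41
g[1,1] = -70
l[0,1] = -14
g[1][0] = 94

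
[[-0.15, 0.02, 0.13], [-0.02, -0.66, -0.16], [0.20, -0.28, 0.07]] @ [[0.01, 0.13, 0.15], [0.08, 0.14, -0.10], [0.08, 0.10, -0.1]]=[[0.01, -0.0, -0.04],[-0.07, -0.11, 0.08],[-0.01, -0.01, 0.05]]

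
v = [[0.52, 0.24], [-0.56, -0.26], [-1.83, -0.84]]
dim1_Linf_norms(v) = [0.52, 0.56, 1.83]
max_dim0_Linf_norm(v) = 1.83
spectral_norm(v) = 2.18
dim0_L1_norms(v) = [2.91, 1.34]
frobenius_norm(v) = 2.18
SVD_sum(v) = [[0.52, 0.24],[-0.56, -0.26],[-1.83, -0.84]] + [[-0.00,0.0], [0.0,-0.00], [-0.00,0.0]]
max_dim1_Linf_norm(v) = 1.83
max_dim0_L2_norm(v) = 1.98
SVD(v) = [[-0.26, 0.33], [0.28, -0.87], [0.92, 0.36]] @ diag([2.1825884942431375, 0.002732178155469469]) @ [[-0.91, -0.42], [-0.42, 0.91]]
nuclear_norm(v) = 2.19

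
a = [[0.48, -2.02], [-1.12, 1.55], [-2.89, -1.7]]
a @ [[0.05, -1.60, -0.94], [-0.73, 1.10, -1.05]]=[[1.5, -2.99, 1.67], [-1.19, 3.5, -0.57], [1.10, 2.75, 4.5]]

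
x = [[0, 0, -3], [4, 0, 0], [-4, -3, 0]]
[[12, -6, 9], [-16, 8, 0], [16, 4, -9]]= x@[[-4, 2, 0], [0, -4, 3], [-4, 2, -3]]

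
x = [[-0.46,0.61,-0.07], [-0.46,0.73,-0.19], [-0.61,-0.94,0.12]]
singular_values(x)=[1.36, 0.89, 0.07]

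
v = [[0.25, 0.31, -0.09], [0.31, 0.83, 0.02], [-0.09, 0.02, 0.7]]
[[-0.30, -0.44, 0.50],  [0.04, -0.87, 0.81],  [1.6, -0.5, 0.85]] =v@[[-0.72,-1.53,2.6], [0.26,-0.46,-0.03], [2.18,-0.9,1.55]]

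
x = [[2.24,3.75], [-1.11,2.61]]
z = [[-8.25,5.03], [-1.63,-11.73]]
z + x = [[-6.01, 8.78], [-2.74, -9.12]]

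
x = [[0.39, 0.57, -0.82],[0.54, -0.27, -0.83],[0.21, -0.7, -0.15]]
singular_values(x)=[1.36, 0.95, 0.0]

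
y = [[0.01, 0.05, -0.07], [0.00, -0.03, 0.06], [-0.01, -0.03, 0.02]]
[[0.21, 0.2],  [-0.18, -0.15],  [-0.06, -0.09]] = y @ [[1.94, -3.06], [-0.86, 3.58], [-3.39, -0.71]]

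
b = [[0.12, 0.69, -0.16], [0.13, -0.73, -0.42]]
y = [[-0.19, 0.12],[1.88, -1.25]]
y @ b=[[-0.01, -0.22, -0.02], [0.06, 2.21, 0.22]]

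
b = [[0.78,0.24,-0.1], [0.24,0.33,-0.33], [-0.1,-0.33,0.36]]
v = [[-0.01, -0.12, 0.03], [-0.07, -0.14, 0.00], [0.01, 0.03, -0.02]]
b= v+[[0.79, 0.36, -0.13],[0.31, 0.47, -0.33],[-0.11, -0.36, 0.38]]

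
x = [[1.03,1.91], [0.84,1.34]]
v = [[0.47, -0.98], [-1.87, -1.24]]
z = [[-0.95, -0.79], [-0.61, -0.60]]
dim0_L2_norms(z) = [1.13, 0.99]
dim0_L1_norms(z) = [1.56, 1.39]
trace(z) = -1.55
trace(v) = -0.77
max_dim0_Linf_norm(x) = 1.91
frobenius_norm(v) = 2.49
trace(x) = 2.37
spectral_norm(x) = 2.68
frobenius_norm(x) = 2.69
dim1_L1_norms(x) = [2.94, 2.18]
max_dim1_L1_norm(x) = 2.94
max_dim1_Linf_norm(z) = 0.95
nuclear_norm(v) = 3.32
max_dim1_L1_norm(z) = 1.74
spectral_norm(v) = 2.25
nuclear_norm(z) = 1.56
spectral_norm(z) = 1.50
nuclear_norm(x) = 2.77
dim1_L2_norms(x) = [2.17, 1.58]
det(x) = -0.22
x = z @ v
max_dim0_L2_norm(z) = 1.13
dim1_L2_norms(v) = [1.09, 2.24]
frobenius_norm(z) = 1.50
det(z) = 0.09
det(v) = -2.42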